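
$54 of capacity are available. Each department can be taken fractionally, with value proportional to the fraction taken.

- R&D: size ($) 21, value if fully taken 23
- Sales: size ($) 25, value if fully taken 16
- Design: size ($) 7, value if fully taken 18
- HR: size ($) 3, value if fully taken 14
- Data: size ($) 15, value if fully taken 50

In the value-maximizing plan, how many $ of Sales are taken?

Best value per unit of size first: HR 14/3≈4.67, Data 50/15≈3.33, Design 18/7≈2.57, R&D 23/21≈1.1, Sales 16/25≈0.64.
All 3 $ of HR fit (value 14) — 51 remain.
Take all of Data (15 $, value 50) — 36 $ left.
Design: take in full, 7 $ for value 18 — 29 left.
All 21 $ of R&D fit (value 23) — 8 remain.
Fill the last 8 $ with part of Sales: 8/25 of it earns 5.12.

8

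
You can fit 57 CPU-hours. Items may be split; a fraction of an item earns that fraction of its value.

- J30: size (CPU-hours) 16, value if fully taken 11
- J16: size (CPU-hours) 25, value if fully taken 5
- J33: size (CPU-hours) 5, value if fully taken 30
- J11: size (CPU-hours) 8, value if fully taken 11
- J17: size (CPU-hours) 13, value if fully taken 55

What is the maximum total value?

Sort by value density: J33 30/5≈6, J17 55/13≈4.23, J11 11/8≈1.38, J30 11/16≈0.688, J16 5/25≈0.2.
Take all of J33 (5 CPU-hours, value 30) — 52 CPU-hours left.
J17: take in full, 13 CPU-hours for value 55 — 39 left.
J11: take in full, 8 CPU-hours for value 11 — 31 left.
J30: take in full, 16 CPU-hours for value 11 — 15 left.
15 CPU-hours left: a 15/25 share of J16 gives 5×15/25 = 3.
Total value = 110.

110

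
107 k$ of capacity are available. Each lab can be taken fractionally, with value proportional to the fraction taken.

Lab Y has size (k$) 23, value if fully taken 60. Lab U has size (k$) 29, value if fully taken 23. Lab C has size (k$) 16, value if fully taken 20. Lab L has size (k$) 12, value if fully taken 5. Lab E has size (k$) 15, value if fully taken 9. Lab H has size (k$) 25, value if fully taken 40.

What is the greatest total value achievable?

Sort by value density: Lab Y 60/23≈2.61, Lab H 40/25≈1.6, Lab C 20/16≈1.25, Lab U 23/29≈0.793, Lab E 9/15≈0.6, Lab L 5/12≈0.417.
Take all of Lab Y (23 k$, value 60) — 84 k$ left.
Lab H: take in full, 25 k$ for value 40 — 59 left.
Take all of Lab C (16 k$, value 20) — 43 k$ left.
Take all of Lab U (29 k$, value 23) — 14 k$ left.
Fill the last 14 k$ with part of Lab E: 14/15 of it earns 8.4.
Total value = 151.4.

151.4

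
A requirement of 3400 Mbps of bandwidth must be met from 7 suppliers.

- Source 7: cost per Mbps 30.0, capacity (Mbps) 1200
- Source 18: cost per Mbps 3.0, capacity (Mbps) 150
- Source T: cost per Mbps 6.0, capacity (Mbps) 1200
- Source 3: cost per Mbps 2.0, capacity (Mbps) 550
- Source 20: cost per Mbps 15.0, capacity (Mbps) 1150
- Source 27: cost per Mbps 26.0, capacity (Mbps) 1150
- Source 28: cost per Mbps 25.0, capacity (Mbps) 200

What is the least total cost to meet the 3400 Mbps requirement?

Fill from the cheapest supplier first.
Source 3 at 2.0: take all 550 Mbps ; 2850 still needed.
Source 18 at 3.0: take all 150 Mbps ; 2700 still needed.
Source T at 6.0: take all 1200 Mbps ; 1500 still needed.
Source 20 at 15.0: take all 1150 Mbps ; 350 still needed.
Take 200 from Source 28 at 25.0 ; need 150 more.
Source 27 (26.0): take the remaining 150 ; done.
Source 7: unused.
Cost = 550×2.0 + 150×3.0 + 1200×6.0 + 1150×15.0 + 200×25.0 + 150×26.0 = 34900.

34900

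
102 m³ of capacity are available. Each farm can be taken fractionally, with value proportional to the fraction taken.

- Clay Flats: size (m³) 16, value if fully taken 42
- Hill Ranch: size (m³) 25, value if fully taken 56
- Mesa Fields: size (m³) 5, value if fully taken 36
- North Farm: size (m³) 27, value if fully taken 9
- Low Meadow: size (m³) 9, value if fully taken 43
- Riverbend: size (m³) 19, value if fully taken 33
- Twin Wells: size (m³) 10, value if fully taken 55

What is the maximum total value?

Best value per unit of size first: Mesa Fields 36/5≈7.2, Twin Wells 55/10≈5.5, Low Meadow 43/9≈4.78, Clay Flats 42/16≈2.62, Hill Ranch 56/25≈2.24, Riverbend 33/19≈1.74, North Farm 9/27≈0.333.
Mesa Fields: take in full, 5 m³ for value 36 ; 97 left.
Take all of Twin Wells (10 m³, value 55) ; 87 m³ left.
All 9 m³ of Low Meadow fit (value 43) ; 78 remain.
All 16 m³ of Clay Flats fit (value 42) ; 62 remain.
Take all of Hill Ranch (25 m³, value 56) ; 37 m³ left.
Riverbend: take in full, 19 m³ for value 33 ; 18 left.
18 m³ left: a 18/27 share of North Farm gives 9×18/27 = 6.
Total value = 271.

271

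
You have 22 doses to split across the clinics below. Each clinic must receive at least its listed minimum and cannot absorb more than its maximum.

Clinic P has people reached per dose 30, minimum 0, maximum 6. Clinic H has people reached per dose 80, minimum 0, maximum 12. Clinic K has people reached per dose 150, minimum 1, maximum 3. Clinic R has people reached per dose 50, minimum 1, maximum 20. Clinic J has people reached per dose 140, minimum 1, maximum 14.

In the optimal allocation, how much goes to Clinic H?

4

Meeting every minimum uses 0+0+1+1+1 = 3 doses, leaving 19.
Rank by people reached per dose: Clinic K 150 > Clinic J 140 > Clinic H 80 > Clinic R 50 > Clinic P 30.
Clinic K takes 2 more to reach its cap of 3 ; 17 left.
Clinic J: +13 to 14 (cap) ; 4 left.
Clinic H: +4 (room for 12) → 4. Pool exhausted.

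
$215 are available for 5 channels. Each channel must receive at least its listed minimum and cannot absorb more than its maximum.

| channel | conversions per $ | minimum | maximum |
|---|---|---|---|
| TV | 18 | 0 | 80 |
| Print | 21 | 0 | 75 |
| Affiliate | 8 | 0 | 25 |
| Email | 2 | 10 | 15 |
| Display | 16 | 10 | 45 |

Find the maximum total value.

3795

Meeting every minimum uses 0+0+0+10+10 = 20 $, leaving 195.
Order the channels by conversions per $: Print 21 > TV 18 > Display 16 > Affiliate 8 > Email 2.
Give Print 75 more to hit its cap of 75 — 120 left.
TV: +80 to 80 (cap) — 40 left.
Give Display 35 more to hit its cap of 45 — 5 left.
Affiliate: +5 (room for 25) → 5. Pool exhausted.
Total = 18×80 + 21×75 + 8×5 + 2×10 + 16×45 = 3795.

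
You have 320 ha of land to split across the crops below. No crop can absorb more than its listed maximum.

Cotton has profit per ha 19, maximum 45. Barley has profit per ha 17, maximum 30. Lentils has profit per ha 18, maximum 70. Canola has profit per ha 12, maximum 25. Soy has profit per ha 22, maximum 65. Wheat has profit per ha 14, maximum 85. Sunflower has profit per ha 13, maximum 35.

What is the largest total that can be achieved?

5570

Order the crops by profit per ha: Soy 22 > Cotton 19 > Lentils 18 > Barley 17 > Wheat 14 > Sunflower 13 > Canola 12.
Soy: +65 to 65 (cap) — 255 left.
Cotton takes 45 to reach its cap of 45 — 210 left.
Lentils: +70 to 70 (cap) — 140 left.
Barley takes 30 to reach its cap of 30 — 110 left.
Give Wheat 85 to hit its cap of 85 — 25 left.
Sunflower: +25 (room for 35) → 25. Pool exhausted.
Total = 19×45 + 17×30 + 18×70 + 22×65 + 14×85 + 13×25 = 5570.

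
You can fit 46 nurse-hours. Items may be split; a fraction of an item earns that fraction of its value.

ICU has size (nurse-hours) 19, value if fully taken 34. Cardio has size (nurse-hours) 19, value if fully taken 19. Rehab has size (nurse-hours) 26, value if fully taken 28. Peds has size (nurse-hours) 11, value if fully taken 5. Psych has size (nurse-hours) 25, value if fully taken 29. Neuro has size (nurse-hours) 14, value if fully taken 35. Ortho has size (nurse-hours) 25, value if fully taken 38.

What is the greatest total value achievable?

88.76

Best value per unit of size first: Neuro 35/14≈2.5, ICU 34/19≈1.79, Ortho 38/25≈1.52, Psych 29/25≈1.16, Rehab 28/26≈1.08, Cardio 19/19≈1, Peds 5/11≈0.455.
Neuro: take in full, 14 nurse-hours for value 35 → 32 left.
All 19 nurse-hours of ICU fit (value 34) → 13 remain.
13 nurse-hours left: a 13/25 share of Ortho gives 38×13/25 = 19.76.
Total value = 88.76.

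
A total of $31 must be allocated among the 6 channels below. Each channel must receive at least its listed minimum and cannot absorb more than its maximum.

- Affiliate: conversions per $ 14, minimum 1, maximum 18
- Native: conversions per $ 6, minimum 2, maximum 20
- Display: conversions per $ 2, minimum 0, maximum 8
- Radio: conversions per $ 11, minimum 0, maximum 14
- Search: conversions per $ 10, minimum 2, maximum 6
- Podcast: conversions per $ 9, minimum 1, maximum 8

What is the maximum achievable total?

Meeting every minimum uses 1+2+0+0+2+1 = 6 $, leaving 25.
Order the channels by conversions per $: Affiliate 14 > Radio 11 > Search 10 > Podcast 9 > Native 6 > Display 2.
Affiliate takes 17 more to reach its cap of 18 → 8 left.
Radio has room for 14 more but only 8 remain, so it gets 8.
Total = 14×18 + 6×2 + 11×8 + 10×2 + 9×1 = 381.

381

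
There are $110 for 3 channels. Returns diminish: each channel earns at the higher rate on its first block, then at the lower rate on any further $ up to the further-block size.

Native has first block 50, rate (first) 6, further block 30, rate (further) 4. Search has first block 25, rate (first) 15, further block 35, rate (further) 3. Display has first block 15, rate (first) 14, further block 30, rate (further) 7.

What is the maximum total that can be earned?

1035

Order all 6 blocks by rate: Search/first 15 > Display/first 14 > Display/second 7 > Native/first 6 > Native/second 4 > Search/second 3.
Fill Search first block (25 at 15) — 85 left.
Display/first (14): +15 — 70 left.
Fill Display second block (30 at 7) — 40 left.
40 remain; put them into Native first at 6.
Total = 15×25 + 14×15 + 7×30 + 6×40 = 1035.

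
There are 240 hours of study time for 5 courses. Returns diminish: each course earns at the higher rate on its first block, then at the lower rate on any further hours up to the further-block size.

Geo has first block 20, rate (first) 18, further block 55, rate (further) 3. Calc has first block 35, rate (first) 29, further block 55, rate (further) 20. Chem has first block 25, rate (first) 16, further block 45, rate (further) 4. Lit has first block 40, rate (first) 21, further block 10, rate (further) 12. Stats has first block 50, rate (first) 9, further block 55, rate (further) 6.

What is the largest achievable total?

Rank every tier by rate: Calc/T1 29 > Lit/T1 21 > Calc/T2 20 > Geo/T1 18 > Chem/T1 16 > Lit/T2 12 > Stats/T1 9 > Stats/T2 6 > Chem/T2 4 > Geo/T2 3.
Calc/T1 (29): +35 ; 205 left.
Fill Lit T1 block (40 at 21) ; 165 left.
Calc T2 at 20: fill all 55 ; 110 left.
Geo T1 at 18: fill all 20 ; 90 left.
Fill Chem T1 block (25 at 16) ; 65 left.
Lit T2 at 12: fill all 10 ; 55 left.
Stats T1 at 9: fill all 50 ; 5 left.
5 remain; put them into Stats T2 at 6.
Total = 29×35 + 21×40 + 20×55 + 18×20 + 16×25 + 12×10 + 9×50 + 6×5 = 4315.

4315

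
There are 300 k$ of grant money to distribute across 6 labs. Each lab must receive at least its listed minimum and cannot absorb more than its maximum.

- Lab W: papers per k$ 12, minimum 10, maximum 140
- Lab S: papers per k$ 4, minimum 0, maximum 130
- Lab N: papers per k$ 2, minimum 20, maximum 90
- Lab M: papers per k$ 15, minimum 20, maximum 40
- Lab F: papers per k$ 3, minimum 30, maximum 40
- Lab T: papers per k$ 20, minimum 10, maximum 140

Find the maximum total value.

4370

Meeting every minimum uses 10+0+20+20+30+10 = 90 k$, leaving 210.
Order the labs by papers per k$: Lab T 20 > Lab M 15 > Lab W 12 > Lab S 4 > Lab F 3 > Lab N 2.
Lab T: +130 to 140 (cap) — 80 left.
Give Lab M 20 more to hit its cap of 40 — 60 left.
Only 60 left; Lab W takes them to reach 70.
Total = 12×70 + 2×20 + 15×40 + 3×30 + 20×140 = 4370.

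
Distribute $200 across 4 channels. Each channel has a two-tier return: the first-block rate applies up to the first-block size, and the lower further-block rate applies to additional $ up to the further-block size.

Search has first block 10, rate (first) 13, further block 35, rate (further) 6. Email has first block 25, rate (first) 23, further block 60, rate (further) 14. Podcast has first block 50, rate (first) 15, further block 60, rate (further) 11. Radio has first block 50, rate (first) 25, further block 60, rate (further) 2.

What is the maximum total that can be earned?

3600

Treat each block as its own option and order by rate: Radio/T1 25 > Email/T1 23 > Podcast/T1 15 > Email/T2 14 > Search/T1 13 > Podcast/T2 11 > Search/T2 6 > Radio/T2 2.
Fill Radio T1 block (50 at 25) — 150 left.
Fill Email T1 block (25 at 23) — 125 left.
Podcast/T1 (15): +50 — 75 left.
Fill Email T2 block (60 at 14) — 15 left.
Fill Search T1 block (10 at 13) — 5 left.
5 remain; put them into Podcast T2 at 11.
Total = 25×50 + 23×25 + 15×50 + 14×60 + 13×10 + 11×5 = 3600.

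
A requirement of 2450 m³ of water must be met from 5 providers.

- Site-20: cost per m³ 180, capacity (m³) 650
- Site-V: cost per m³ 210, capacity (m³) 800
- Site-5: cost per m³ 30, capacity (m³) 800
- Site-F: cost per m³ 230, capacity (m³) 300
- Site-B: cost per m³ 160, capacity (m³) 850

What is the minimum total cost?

308500

Cheapest first:
Site-5 (30): use full 800 → 1650 m³ to go.
Site-B (160): use full 850 → 800 m³ to go.
Site-20 at 180: take all 650 m³ → 150 still needed.
Site-V at 210: take 150 of its 800 → requirement met.
Site-F: unused.
Cost = 800×30 + 850×160 + 650×180 + 150×210 = 308500.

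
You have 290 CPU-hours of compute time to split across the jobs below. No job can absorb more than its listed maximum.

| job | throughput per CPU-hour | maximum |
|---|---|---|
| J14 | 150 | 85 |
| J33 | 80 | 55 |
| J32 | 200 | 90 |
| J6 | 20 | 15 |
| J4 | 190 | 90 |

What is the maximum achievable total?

49850

Order the jobs by throughput per CPU-hour: J32 200 > J4 190 > J14 150 > J33 80 > J6 20.
Give J32 90 to hit its cap of 90 → 200 left.
J4 takes 90 to reach its cap of 90 → 110 left.
J14: +85 to 85 (cap) → 25 left.
J33 has room for 55 but only 25 remain, so it gets 25.
Total = 150×85 + 80×25 + 200×90 + 190×90 = 49850.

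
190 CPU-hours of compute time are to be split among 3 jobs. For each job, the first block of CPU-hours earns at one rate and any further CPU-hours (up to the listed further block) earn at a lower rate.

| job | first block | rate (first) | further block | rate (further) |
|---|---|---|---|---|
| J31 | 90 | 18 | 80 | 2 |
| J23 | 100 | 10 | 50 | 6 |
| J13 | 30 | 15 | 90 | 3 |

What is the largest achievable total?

Treat each block as its own option and order by rate: J31/T1 18 > J13/T1 15 > J23/T1 10 > J23/T2 6 > J13/T2 3 > J31/T2 2.
Fill J31 T1 block (90 at 18) → 100 left.
J13 T1 at 15: fill all 30 → 70 left.
J23/T1: +70 of 100 at 10; pool empty.
Total = 18×90 + 15×30 + 10×70 = 2770.

2770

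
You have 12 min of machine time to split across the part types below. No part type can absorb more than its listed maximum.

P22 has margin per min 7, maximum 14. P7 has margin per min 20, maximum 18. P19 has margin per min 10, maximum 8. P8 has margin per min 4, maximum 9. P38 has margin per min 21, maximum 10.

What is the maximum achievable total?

Rank by margin per min: P38 21 > P7 20 > P19 10 > P22 7 > P8 4.
Give P38 10 to hit its cap of 10 — 2 left.
Only 2 left; P7 takes them to reach 2.
Total = 20×2 + 21×10 = 250.

250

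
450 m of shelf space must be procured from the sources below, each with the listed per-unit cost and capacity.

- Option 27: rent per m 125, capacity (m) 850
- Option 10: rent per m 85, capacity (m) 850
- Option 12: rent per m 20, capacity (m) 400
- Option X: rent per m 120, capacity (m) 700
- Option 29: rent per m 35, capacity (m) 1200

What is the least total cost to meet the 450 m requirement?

Use sources in increasing cost order.
Option 12 (20): use full 400 ; 50 m to go.
Take 50 from Option 29 at 35 to finish.
Option 10, Option X, Option 27: unused.
Cost = 400×20 + 50×35 = 9750.

9750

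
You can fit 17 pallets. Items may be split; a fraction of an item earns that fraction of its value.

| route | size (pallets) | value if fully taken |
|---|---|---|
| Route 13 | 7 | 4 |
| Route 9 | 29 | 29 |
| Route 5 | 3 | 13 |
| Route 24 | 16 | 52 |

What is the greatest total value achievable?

58.5

Rank by value-to-size ratio: Route 5 13/3≈4.33, Route 24 52/16≈3.25, Route 9 29/29≈1, Route 13 4/7≈0.571.
Route 5: take in full, 3 pallets for value 13 — 14 left.
14 pallets left: a 14/16 share of Route 24 gives 52×14/16 = 45.5.
Total value = 58.5.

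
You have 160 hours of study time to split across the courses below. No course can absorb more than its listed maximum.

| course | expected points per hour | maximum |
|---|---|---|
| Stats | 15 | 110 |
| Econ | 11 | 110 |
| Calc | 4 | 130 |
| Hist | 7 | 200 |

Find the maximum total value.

Order the courses by expected points per hour: Stats 15 > Econ 11 > Hist 7 > Calc 4.
Give Stats 110 to hit its cap of 110 — 50 left.
Econ: +50 (room for 110) → 50. Pool exhausted.
Total = 15×110 + 11×50 = 2200.

2200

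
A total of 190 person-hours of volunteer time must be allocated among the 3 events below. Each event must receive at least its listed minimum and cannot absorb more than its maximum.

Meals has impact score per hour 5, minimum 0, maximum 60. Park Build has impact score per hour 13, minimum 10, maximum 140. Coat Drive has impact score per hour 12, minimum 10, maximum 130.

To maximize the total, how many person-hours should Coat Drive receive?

50

Meeting every minimum uses 0+10+10 = 20 person-hours, leaving 170.
Order the events by impact score per hour: Park Build 13 > Coat Drive 12 > Meals 5.
Park Build: +130 to 140 (cap) ; 40 left.
Only 40 left; Coat Drive takes them to reach 50.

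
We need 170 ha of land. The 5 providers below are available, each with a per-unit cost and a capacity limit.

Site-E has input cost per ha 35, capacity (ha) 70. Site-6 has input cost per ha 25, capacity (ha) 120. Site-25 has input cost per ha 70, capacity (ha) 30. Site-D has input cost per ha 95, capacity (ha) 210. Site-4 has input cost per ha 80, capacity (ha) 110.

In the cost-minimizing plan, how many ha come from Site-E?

Fill from the cheapest provider first.
Site-6 at 25: take all 120 ha — 50 still needed.
Site-E at 35: take 50 of its 70 — requirement met.
Site-25, Site-4, Site-D: unused.

50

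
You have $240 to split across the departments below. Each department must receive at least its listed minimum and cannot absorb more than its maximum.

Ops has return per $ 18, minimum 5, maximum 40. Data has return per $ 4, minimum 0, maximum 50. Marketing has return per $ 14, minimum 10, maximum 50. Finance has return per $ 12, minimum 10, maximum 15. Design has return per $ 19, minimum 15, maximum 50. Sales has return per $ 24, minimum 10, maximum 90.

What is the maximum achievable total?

Meeting every minimum uses 5+0+10+10+15+10 = 50 $, leaving 190.
Order the departments by return per $: Sales 24 > Design 19 > Ops 18 > Marketing 14 > Finance 12 > Data 4.
Give Sales 80 more to hit its cap of 90 — 110 left.
Design: +35 to 50 (cap) — 75 left.
Ops takes 35 more to reach its cap of 40 — 40 left.
Give Marketing 40 more to hit its cap of 50 — 0 left.
Total = 18×40 + 14×50 + 12×10 + 19×50 + 24×90 = 4650.

4650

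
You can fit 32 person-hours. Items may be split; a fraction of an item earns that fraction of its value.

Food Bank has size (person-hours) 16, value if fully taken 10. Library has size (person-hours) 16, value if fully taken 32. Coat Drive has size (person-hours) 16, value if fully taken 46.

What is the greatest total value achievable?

78

Rank by value-to-size ratio: Coat Drive 46/16≈2.88, Library 32/16≈2, Food Bank 10/16≈0.625.
Coat Drive: take in full, 16 person-hours for value 46 — 16 left.
All 16 person-hours of Library fit (value 32) — 0 remain.
Total value = 78.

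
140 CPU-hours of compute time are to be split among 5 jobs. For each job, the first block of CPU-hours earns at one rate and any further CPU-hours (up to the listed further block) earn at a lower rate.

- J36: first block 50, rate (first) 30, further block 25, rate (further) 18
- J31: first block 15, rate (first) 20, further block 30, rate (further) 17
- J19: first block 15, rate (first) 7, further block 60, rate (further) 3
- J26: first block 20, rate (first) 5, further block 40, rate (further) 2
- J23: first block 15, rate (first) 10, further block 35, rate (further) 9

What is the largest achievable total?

2955

Rank every tier by rate: J36/first 30 > J31/first 20 > J36/second 18 > J31/second 17 > J23/first 10 > J23/second 9 > J19/first 7 > J26/first 5 > J19/second 3 > J26/second 2.
J36/first (30): +50 ; 90 left.
J31 first at 20: fill all 15 ; 75 left.
J36 second at 18: fill all 25 ; 50 left.
Fill J31 second block (30 at 17) ; 20 left.
Fill J23 first block (15 at 10) ; 5 left.
J23 second at 9: only 5 left, fill 5.
Total = 30×50 + 20×15 + 18×25 + 17×30 + 10×15 + 9×5 = 2955.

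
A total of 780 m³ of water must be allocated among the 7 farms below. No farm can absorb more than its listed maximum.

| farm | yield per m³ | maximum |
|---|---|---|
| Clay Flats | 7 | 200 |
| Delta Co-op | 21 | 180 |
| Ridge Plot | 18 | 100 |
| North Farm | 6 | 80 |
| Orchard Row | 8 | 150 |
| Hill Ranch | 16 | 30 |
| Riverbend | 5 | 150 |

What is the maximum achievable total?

Order the farms by yield per m³: Delta Co-op 21 > Ridge Plot 18 > Hill Ranch 16 > Orchard Row 8 > Clay Flats 7 > North Farm 6 > Riverbend 5.
Give Delta Co-op 180 to hit its cap of 180 ; 600 left.
Ridge Plot takes 100 to reach its cap of 100 ; 500 left.
Give Hill Ranch 30 to hit its cap of 30 ; 470 left.
Orchard Row: +150 to 150 (cap) ; 320 left.
Clay Flats takes 200 to reach its cap of 200 ; 120 left.
North Farm: +80 to 80 (cap) ; 40 left.
Only 40 left; Riverbend takes them to reach 40.
Total = 7×200 + 21×180 + 18×100 + 6×80 + 8×150 + 16×30 + 5×40 = 9340.

9340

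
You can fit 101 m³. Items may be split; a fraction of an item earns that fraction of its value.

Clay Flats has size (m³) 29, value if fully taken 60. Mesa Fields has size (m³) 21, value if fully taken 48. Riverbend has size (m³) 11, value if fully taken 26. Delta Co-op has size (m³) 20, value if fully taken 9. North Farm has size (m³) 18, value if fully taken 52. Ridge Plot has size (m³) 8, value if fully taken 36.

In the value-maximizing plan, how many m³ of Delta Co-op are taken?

14

Rank by value-to-size ratio: Ridge Plot 36/8≈4.5, North Farm 52/18≈2.89, Riverbend 26/11≈2.36, Mesa Fields 48/21≈2.29, Clay Flats 60/29≈2.07, Delta Co-op 9/20≈0.45.
All 8 m³ of Ridge Plot fit (value 36) — 93 remain.
Take all of North Farm (18 m³, value 52) — 75 m³ left.
Riverbend: take in full, 11 m³ for value 26 — 64 left.
All 21 m³ of Mesa Fields fit (value 48) — 43 remain.
Take all of Clay Flats (29 m³, value 60) — 14 m³ left.
Only 14 m³ remain; take 14/20 of Delta Co-op for value 9×14/20 = 6.3.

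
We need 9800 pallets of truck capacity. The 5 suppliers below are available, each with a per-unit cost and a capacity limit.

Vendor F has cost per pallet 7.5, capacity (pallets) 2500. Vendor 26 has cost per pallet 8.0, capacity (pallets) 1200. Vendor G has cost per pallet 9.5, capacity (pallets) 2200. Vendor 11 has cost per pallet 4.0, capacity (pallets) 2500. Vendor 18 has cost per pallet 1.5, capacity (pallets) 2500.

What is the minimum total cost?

52550

Use suppliers in increasing cost order.
Vendor 18 (1.5): use full 2500 → 7300 pallets to go.
Vendor 11 at 4.0: take all 2500 pallets → 4800 still needed.
Vendor F (7.5): use full 2500 → 2300 pallets to go.
Vendor 26 (8.0): use full 1200 → 1100 pallets to go.
Vendor G (9.5): take the remaining 1100 → done.
Cost = 2500×1.5 + 2500×4.0 + 2500×7.5 + 1200×8.0 + 1100×9.5 = 52550.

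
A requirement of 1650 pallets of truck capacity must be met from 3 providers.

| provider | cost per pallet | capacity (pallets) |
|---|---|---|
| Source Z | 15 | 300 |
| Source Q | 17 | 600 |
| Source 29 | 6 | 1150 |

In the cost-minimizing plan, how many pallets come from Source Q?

Use providers in increasing cost order.
Source 29 (6): use full 1150 — 500 pallets to go.
Take 300 from Source Z at 15 — need 200 more.
Take 200 from Source Q at 17 to finish.

200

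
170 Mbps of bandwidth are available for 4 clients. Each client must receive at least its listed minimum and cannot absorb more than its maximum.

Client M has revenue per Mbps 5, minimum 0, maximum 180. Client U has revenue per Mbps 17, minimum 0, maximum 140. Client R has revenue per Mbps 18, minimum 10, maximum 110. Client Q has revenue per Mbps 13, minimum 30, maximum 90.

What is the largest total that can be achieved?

2880

Meeting every minimum uses 0+0+10+30 = 40 Mbps, leaving 130.
Order the clients by revenue per Mbps: Client R 18 > Client U 17 > Client Q 13 > Client M 5.
Give Client R 100 more to hit its cap of 110 → 30 left.
Only 30 left; Client U takes them to reach 30.
Total = 17×30 + 18×110 + 13×30 = 2880.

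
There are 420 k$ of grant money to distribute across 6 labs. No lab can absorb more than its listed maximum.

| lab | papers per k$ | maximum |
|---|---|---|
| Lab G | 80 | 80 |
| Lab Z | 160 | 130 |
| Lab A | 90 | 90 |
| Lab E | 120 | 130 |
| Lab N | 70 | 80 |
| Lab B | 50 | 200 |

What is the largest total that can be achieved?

50100

Order the labs by papers per k$: Lab Z 160 > Lab E 120 > Lab A 90 > Lab G 80 > Lab N 70 > Lab B 50.
Lab Z: +130 to 130 (cap) ; 290 left.
Lab E takes 130 to reach its cap of 130 ; 160 left.
Give Lab A 90 to hit its cap of 90 ; 70 left.
Lab G: +70 (room for 80) → 70. Pool exhausted.
Total = 80×70 + 160×130 + 90×90 + 120×130 = 50100.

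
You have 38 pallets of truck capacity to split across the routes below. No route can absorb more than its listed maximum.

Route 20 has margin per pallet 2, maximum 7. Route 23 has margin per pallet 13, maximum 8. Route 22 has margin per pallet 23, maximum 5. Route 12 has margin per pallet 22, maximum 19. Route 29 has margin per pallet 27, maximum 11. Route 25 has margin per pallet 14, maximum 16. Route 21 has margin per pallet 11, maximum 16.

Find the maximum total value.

Highest margin per pallet first: Route 29 27 > Route 22 23 > Route 12 22 > Route 25 14 > Route 23 13 > Route 21 11 > Route 20 2.
Give Route 29 11 to hit its cap of 11 ; 27 left.
Route 22: +5 to 5 (cap) ; 22 left.
Route 12 takes 19 to reach its cap of 19 ; 3 left.
Route 25 has room for 16 but only 3 remain, so it gets 3.
Total = 23×5 + 22×19 + 27×11 + 14×3 = 872.

872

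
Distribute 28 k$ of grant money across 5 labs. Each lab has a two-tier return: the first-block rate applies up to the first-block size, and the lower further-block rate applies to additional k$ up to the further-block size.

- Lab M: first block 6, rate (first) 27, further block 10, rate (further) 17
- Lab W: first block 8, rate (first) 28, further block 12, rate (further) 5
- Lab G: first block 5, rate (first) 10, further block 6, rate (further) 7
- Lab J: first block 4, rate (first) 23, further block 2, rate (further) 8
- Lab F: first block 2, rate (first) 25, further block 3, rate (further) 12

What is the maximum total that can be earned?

Rank every tier by rate: Lab W/tier1 28 > Lab M/tier1 27 > Lab F/tier1 25 > Lab J/tier1 23 > Lab M/tier2 17 > Lab F/tier2 12 > Lab G/tier1 10 > Lab J/tier2 8 > Lab G/tier2 7 > Lab W/tier2 5.
Fill Lab W tier1 block (8 at 28) — 20 left.
Fill Lab M tier1 block (6 at 27) — 14 left.
Lab F tier1 at 25: fill all 2 — 12 left.
Lab J/tier1 (23): +4 — 8 left.
Lab M/tier2: +8 of 10 at 17; pool empty.
Total = 28×8 + 27×6 + 25×2 + 23×4 + 17×8 = 664.

664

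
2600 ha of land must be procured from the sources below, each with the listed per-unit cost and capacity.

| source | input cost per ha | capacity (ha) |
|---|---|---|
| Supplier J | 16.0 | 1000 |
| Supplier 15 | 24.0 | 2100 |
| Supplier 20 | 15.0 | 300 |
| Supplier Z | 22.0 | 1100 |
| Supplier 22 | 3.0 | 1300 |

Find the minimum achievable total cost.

Use sources in increasing cost order.
Supplier 22 at 3.0: take all 1300 ha — 1300 still needed.
Supplier 20 (15.0): use full 300 — 1000 ha to go.
Supplier J (16.0): use full 1000 — 0 ha to go.
Supplier Z, Supplier 15: unused.
Cost = 1300×3.0 + 300×15.0 + 1000×16.0 = 24400.

24400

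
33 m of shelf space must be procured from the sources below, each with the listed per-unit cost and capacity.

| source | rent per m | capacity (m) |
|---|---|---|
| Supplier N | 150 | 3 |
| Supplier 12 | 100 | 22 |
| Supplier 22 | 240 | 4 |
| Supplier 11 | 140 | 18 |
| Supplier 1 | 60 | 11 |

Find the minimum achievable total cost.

2860

Fill from the cheapest source first.
Supplier 1 (60): use full 11 — 22 m to go.
Supplier 12 (100): use full 22 — 0 m to go.
Supplier 11, Supplier N, Supplier 22: unused.
Cost = 11×60 + 22×100 = 2860.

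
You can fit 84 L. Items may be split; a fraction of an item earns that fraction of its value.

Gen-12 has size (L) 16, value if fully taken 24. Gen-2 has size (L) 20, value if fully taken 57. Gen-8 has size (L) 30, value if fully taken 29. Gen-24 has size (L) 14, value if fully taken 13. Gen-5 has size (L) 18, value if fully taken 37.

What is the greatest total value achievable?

147

Sort by value density: Gen-2 57/20≈2.85, Gen-5 37/18≈2.06, Gen-12 24/16≈1.5, Gen-8 29/30≈0.967, Gen-24 13/14≈0.929.
All 20 L of Gen-2 fit (value 57) — 64 remain.
Gen-5: take in full, 18 L for value 37 — 46 left.
All 16 L of Gen-12 fit (value 24) — 30 remain.
Gen-8: take in full, 30 L for value 29 — 0 left.
Total value = 147.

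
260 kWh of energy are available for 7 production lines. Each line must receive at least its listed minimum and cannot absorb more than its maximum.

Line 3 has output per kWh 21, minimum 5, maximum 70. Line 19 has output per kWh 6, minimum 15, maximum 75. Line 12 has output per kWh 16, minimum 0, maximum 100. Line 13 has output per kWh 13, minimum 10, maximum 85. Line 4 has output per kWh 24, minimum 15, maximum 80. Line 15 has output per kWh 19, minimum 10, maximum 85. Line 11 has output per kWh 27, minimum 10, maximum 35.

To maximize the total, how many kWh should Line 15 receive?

Meeting every minimum uses 5+15+0+10+15+10+10 = 65 kWh, leaving 195.
Highest output per kWh first: Line 11 27 > Line 4 24 > Line 3 21 > Line 15 19 > Line 12 16 > Line 13 13 > Line 19 6.
Line 11 takes 25 more to reach its cap of 35 — 170 left.
Give Line 4 65 more to hit its cap of 80 — 105 left.
Line 3: +65 to 70 (cap) — 40 left.
Line 15: +40 (room for 75) → 50. Pool exhausted.

50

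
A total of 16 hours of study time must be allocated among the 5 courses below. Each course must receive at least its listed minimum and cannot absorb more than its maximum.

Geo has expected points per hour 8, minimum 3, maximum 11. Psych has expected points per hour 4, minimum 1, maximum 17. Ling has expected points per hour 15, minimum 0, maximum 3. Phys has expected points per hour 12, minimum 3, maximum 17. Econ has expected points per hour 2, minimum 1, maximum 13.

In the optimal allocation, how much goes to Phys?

Meeting every minimum uses 3+1+0+3+1 = 8 hours, leaving 8.
Highest expected points per hour first: Ling 15 > Phys 12 > Geo 8 > Psych 4 > Econ 2.
Ling: +3 to 3 (cap) — 5 left.
Phys has room for 14 more but only 5 remain, so it gets 8.

8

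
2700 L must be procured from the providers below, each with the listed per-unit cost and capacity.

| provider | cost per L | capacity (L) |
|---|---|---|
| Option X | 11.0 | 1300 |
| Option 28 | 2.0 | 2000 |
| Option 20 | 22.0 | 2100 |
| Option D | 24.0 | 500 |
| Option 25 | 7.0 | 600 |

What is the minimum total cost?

9300

Use providers in increasing cost order.
Take 2000 from Option 28 at 2.0 ; need 700 more.
Option 25 (7.0): use full 600 ; 100 L to go.
Option X at 11.0: take 100 of its 1300 ; requirement met.
Option 20, Option D: unused.
Cost = 2000×2.0 + 600×7.0 + 100×11.0 = 9300.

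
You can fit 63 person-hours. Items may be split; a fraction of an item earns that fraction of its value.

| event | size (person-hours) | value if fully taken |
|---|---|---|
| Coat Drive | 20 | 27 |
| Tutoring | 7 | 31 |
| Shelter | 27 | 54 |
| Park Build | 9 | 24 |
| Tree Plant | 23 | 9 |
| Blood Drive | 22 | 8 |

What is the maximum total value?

Rank by value-to-size ratio: Tutoring 31/7≈4.43, Park Build 24/9≈2.67, Shelter 54/27≈2, Coat Drive 27/20≈1.35, Tree Plant 9/23≈0.391, Blood Drive 8/22≈0.364.
All 7 person-hours of Tutoring fit (value 31) → 56 remain.
Park Build: take in full, 9 person-hours for value 24 → 47 left.
Shelter: take in full, 27 person-hours for value 54 → 20 left.
All 20 person-hours of Coat Drive fit (value 27) → 0 remain.
Total value = 136.

136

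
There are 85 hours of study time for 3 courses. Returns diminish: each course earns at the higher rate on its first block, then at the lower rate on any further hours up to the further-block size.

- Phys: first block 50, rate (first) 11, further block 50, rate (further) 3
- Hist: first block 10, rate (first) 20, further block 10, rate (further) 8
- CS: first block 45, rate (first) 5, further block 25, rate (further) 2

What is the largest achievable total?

905

Rank every tier by rate: Hist/tier1 20 > Phys/tier1 11 > Hist/tier2 8 > CS/tier1 5 > Phys/tier2 3 > CS/tier2 2.
Hist/tier1 (20): +10 → 75 left.
Phys/tier1 (11): +50 → 25 left.
Hist/tier2 (8): +10 → 15 left.
CS tier1 at 5: only 15 left, fill 15.
Total = 20×10 + 11×50 + 8×10 + 5×15 = 905.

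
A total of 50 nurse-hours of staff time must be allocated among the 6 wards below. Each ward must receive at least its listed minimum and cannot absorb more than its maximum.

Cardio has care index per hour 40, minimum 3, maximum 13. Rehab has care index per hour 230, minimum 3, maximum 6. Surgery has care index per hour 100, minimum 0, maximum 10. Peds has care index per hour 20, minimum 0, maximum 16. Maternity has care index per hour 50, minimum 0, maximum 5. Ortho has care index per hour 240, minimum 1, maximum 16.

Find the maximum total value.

6990

Meeting every minimum uses 3+3+0+0+0+1 = 7 nurse-hours, leaving 43.
Rank by care index per hour: Ortho 240 > Rehab 230 > Surgery 100 > Maternity 50 > Cardio 40 > Peds 20.
Ortho: +15 to 16 (cap) ; 28 left.
Rehab takes 3 more to reach its cap of 6 ; 25 left.
Give Surgery 10 more to hit its cap of 10 ; 15 left.
Give Maternity 5 more to hit its cap of 5 ; 10 left.
Give Cardio 10 more to hit its cap of 13 ; 0 left.
Total = 40×13 + 230×6 + 100×10 + 50×5 + 240×16 = 6990.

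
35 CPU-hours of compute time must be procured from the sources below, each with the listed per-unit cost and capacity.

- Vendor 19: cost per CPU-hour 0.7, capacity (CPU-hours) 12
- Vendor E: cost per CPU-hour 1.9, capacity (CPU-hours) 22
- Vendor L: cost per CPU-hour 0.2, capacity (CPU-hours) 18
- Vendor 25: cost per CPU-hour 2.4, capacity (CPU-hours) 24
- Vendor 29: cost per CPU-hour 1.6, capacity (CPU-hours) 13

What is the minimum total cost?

Fill from the cheapest source first.
Vendor L (0.2): use full 18 — 17 CPU-hours to go.
Vendor 19 at 0.7: take all 12 CPU-hours — 5 still needed.
Vendor 29 at 1.6: take 5 of its 13 — requirement met.
Vendor E, Vendor 25: unused.
Cost = 18×0.2 + 12×0.7 + 5×1.6 = 20.

20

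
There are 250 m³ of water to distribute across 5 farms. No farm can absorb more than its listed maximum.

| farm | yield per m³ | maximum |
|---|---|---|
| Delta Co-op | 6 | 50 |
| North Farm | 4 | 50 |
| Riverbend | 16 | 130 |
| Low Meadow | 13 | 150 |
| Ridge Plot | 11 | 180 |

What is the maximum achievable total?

3640

Rank by yield per m³: Riverbend 16 > Low Meadow 13 > Ridge Plot 11 > Delta Co-op 6 > North Farm 4.
Give Riverbend 130 to hit its cap of 130 → 120 left.
Only 120 left; Low Meadow takes them to reach 120.
Total = 16×130 + 13×120 = 3640.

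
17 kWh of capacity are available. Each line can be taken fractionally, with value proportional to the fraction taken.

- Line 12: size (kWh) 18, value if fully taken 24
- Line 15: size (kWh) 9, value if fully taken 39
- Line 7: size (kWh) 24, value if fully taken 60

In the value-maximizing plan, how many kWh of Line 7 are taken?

8

Sort by value density: Line 15 39/9≈4.33, Line 7 60/24≈2.5, Line 12 24/18≈1.33.
Take all of Line 15 (9 kWh, value 39) — 8 kWh left.
Only 8 kWh remain; take 8/24 of Line 7 for value 60×8/24 = 20.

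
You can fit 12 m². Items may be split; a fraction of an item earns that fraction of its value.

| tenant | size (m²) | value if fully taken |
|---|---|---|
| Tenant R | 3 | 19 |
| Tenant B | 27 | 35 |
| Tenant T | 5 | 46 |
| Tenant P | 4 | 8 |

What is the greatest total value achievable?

73

Rank by value-to-size ratio: Tenant T 46/5≈9.2, Tenant R 19/3≈6.33, Tenant P 8/4≈2, Tenant B 35/27≈1.3.
All 5 m² of Tenant T fit (value 46) ; 7 remain.
Take all of Tenant R (3 m², value 19) ; 4 m² left.
All 4 m² of Tenant P fit (value 8) ; 0 remain.
Total value = 73.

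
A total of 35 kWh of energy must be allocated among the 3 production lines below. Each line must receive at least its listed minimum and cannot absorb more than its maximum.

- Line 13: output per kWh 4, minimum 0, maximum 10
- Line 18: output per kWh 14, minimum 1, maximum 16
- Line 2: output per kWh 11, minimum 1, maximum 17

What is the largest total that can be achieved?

Meeting every minimum uses 0+1+1 = 2 kWh, leaving 33.
Order the production lines by output per kWh: Line 18 14 > Line 2 11 > Line 13 4.
Line 18: +15 to 16 (cap) — 18 left.
Line 2 takes 16 more to reach its cap of 17 — 2 left.
Only 2 left; Line 13 takes them to reach 2.
Total = 4×2 + 14×16 + 11×17 = 419.

419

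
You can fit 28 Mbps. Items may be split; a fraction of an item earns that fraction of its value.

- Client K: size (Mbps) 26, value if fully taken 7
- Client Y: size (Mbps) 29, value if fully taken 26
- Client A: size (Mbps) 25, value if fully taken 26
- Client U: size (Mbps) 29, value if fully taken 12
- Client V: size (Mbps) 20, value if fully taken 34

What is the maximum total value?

Sort by value density: Client V 34/20≈1.7, Client A 26/25≈1.04, Client Y 26/29≈0.897, Client U 12/29≈0.414, Client K 7/26≈0.269.
Take all of Client V (20 Mbps, value 34) ; 8 Mbps left.
8 Mbps left: a 8/25 share of Client A gives 26×8/25 = 8.32.
Total value = 42.32.

42.32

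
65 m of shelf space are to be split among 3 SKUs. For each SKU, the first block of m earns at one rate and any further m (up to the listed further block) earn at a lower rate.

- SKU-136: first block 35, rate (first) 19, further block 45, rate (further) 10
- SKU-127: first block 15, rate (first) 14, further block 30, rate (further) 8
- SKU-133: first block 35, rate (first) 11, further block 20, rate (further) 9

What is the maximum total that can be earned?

1040

Treat each block as its own option and order by rate: SKU-136/T1 19 > SKU-127/T1 14 > SKU-133/T1 11 > SKU-136/T2 10 > SKU-133/T2 9 > SKU-127/T2 8.
SKU-136/T1 (19): +35 ; 30 left.
SKU-127/T1 (14): +15 ; 15 left.
SKU-133/T1: +15 of 35 at 11; pool empty.
Total = 19×35 + 14×15 + 11×15 = 1040.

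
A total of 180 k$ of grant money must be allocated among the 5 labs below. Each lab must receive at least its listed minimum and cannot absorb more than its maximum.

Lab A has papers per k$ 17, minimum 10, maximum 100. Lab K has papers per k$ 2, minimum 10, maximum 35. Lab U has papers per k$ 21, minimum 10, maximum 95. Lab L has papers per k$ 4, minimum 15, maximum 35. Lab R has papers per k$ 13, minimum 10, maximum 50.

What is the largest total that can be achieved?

3055

Meeting every minimum uses 10+10+10+15+10 = 55 k$, leaving 125.
Rank by papers per k$: Lab U 21 > Lab A 17 > Lab R 13 > Lab L 4 > Lab K 2.
Lab U takes 85 more to reach its cap of 95 — 40 left.
Only 40 left; Lab A takes them to reach 50.
Total = 17×50 + 2×10 + 21×95 + 4×15 + 13×10 = 3055.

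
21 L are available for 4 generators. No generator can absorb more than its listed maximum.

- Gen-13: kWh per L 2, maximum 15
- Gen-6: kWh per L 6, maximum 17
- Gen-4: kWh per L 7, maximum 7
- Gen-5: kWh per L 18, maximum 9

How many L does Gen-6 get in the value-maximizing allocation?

Order the generators by kWh per L: Gen-5 18 > Gen-4 7 > Gen-6 6 > Gen-13 2.
Give Gen-5 9 to hit its cap of 9 → 12 left.
Gen-4 takes 7 to reach its cap of 7 → 5 left.
Gen-6: +5 (room for 17) → 5. Pool exhausted.

5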